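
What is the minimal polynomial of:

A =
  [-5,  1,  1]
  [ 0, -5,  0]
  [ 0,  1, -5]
x^3 + 15*x^2 + 75*x + 125

The characteristic polynomial is χ_A(x) = (x + 5)^3, so the eigenvalues are known. The minimal polynomial is
  m_A(x) = Π_λ (x − λ)^{k_λ}
where k_λ is the size of the *largest* Jordan block for λ (equivalently, the smallest k with (A − λI)^k v = 0 for every generalised eigenvector v of λ).

  λ = -5: largest Jordan block has size 3, contributing (x + 5)^3

So m_A(x) = (x + 5)^3 = x^3 + 15*x^2 + 75*x + 125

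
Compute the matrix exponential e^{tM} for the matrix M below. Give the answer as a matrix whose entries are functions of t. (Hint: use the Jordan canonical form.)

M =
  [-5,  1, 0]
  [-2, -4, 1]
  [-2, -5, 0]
e^{tM} =
  [t^2*exp(-3*t) - 2*t*exp(-3*t) + exp(-3*t), -3*t^2*exp(-3*t)/2 + t*exp(-3*t), t^2*exp(-3*t)/2]
  [2*t^2*exp(-3*t) - 2*t*exp(-3*t), -3*t^2*exp(-3*t) - t*exp(-3*t) + exp(-3*t), t^2*exp(-3*t) + t*exp(-3*t)]
  [4*t^2*exp(-3*t) - 2*t*exp(-3*t), -6*t^2*exp(-3*t) - 5*t*exp(-3*t), 2*t^2*exp(-3*t) + 3*t*exp(-3*t) + exp(-3*t)]

Strategy: write M = P · J · P⁻¹ where J is a Jordan canonical form, so e^{tM} = P · e^{tJ} · P⁻¹, and e^{tJ} can be computed block-by-block.

M has Jordan form
J =
  [-3,  1,  0]
  [ 0, -3,  1]
  [ 0,  0, -3]
(up to reordering of blocks).

Per-block formulas:
  For a 3×3 Jordan block J_3(-3): exp(t · J_3(-3)) = e^(-3t)·(I + t·N + (t^2/2)·N^2), where N is the 3×3 nilpotent shift.

After assembling e^{tJ} and conjugating by P, we get:

e^{tM} =
  [t^2*exp(-3*t) - 2*t*exp(-3*t) + exp(-3*t), -3*t^2*exp(-3*t)/2 + t*exp(-3*t), t^2*exp(-3*t)/2]
  [2*t^2*exp(-3*t) - 2*t*exp(-3*t), -3*t^2*exp(-3*t) - t*exp(-3*t) + exp(-3*t), t^2*exp(-3*t) + t*exp(-3*t)]
  [4*t^2*exp(-3*t) - 2*t*exp(-3*t), -6*t^2*exp(-3*t) - 5*t*exp(-3*t), 2*t^2*exp(-3*t) + 3*t*exp(-3*t) + exp(-3*t)]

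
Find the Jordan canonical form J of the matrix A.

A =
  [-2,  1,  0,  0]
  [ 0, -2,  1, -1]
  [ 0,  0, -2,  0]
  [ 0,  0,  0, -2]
J_3(-2) ⊕ J_1(-2)

The characteristic polynomial is
  det(x·I − A) = x^4 + 8*x^3 + 24*x^2 + 32*x + 16 = (x + 2)^4

Eigenvalues and multiplicities (the geometric multiplicity of λ is n − rank(A − λI), which equals the number of Jordan blocks for λ):
  λ = -2: algebraic multiplicity = 4, geometric multiplicity = 2

Determining the block sizes for each eigenvalue:
  λ = -2: with am = 4 and gm = 2, the partition is not yet determined (e.g. several partitions of 4 into 2 parts exist). Let N = A − (-2)·I. Computing rank(N^1) = 2, rank(N^2) = 1, rank(N^3) = 0; the number of blocks of size ≥ j is rank(N^{j−1}) − rank(N^j), giving [2, 1, 1]. So we have 1 block(s) of size 3, 1 block(s) of size 1 → block sizes [3, 1]

Assembling the blocks gives a Jordan form
J =
  [-2,  1,  0,  0]
  [ 0, -2,  1,  0]
  [ 0,  0, -2,  0]
  [ 0,  0,  0, -2]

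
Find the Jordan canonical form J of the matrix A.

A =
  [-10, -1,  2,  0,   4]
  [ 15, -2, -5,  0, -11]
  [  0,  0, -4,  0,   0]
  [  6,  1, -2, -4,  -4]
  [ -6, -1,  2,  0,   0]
J_3(-4) ⊕ J_1(-4) ⊕ J_1(-4)

The characteristic polynomial is
  det(x·I − A) = x^5 + 20*x^4 + 160*x^3 + 640*x^2 + 1280*x + 1024 = (x + 4)^5

Eigenvalues and multiplicities (the geometric multiplicity of λ is n − rank(A − λI), which equals the number of Jordan blocks for λ):
  λ = -4: algebraic multiplicity = 5, geometric multiplicity = 3

Determining the block sizes for each eigenvalue:
  λ = -4: with am = 5 and gm = 3, the partition is not yet determined (e.g. several partitions of 5 into 3 parts exist). Let N = A − (-4)·I. Computing rank(N^1) = 2, rank(N^2) = 1, rank(N^3) = 0; the number of blocks of size ≥ j is rank(N^{j−1}) − rank(N^j), giving [3, 1, 1]. So we have 1 block(s) of size 3, 2 block(s) of size 1 → block sizes [3, 1, 1]

Assembling the blocks gives a Jordan form
J =
  [-4,  1,  0,  0,  0]
  [ 0, -4,  1,  0,  0]
  [ 0,  0, -4,  0,  0]
  [ 0,  0,  0, -4,  0]
  [ 0,  0,  0,  0, -4]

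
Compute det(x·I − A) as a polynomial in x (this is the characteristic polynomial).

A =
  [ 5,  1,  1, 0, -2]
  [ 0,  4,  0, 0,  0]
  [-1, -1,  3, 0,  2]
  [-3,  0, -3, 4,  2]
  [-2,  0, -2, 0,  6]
x^5 - 22*x^4 + 192*x^3 - 832*x^2 + 1792*x - 1536

Expanding det(x·I − A) (e.g. by cofactor expansion or by noting that A is similar to its Jordan form J, which has the same characteristic polynomial as A) gives
  χ_A(x) = x^5 - 22*x^4 + 192*x^3 - 832*x^2 + 1792*x - 1536
which factors as (x - 6)*(x - 4)^4. The eigenvalues (with algebraic multiplicities) are λ = 4 with multiplicity 4, λ = 6 with multiplicity 1.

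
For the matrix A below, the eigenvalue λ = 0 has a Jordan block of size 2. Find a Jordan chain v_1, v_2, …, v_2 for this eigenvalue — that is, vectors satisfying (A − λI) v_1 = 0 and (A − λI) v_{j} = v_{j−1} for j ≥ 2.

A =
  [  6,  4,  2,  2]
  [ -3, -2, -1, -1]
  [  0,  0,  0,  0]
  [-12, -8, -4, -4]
A Jordan chain for λ = 0 of length 2:
v_1 = (6, -3, 0, -12)ᵀ
v_2 = (1, 0, 0, 0)ᵀ

Let N = A − (0)·I. We want v_2 with N^2 v_2 = 0 but N^1 v_2 ≠ 0; then v_{j-1} := N · v_j for j = 2, …, 2.

Pick v_2 = (1, 0, 0, 0)ᵀ.
Then v_1 = N · v_2 = (6, -3, 0, -12)ᵀ.

Sanity check: (A − (0)·I) v_1 = (0, 0, 0, 0)ᵀ = 0. ✓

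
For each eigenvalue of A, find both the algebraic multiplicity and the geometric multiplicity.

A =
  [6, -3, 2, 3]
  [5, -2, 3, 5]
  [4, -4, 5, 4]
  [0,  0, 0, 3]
λ = 3: alg = 4, geom = 2

Step 1 — factor the characteristic polynomial to read off the algebraic multiplicities:
  χ_A(x) = (x - 3)^4

Step 2 — compute geometric multiplicities via the rank-nullity identity g(λ) = n − rank(A − λI):
  rank(A − (3)·I) = 2, so dim ker(A − (3)·I) = n − 2 = 2

Summary:
  λ = 3: algebraic multiplicity = 4, geometric multiplicity = 2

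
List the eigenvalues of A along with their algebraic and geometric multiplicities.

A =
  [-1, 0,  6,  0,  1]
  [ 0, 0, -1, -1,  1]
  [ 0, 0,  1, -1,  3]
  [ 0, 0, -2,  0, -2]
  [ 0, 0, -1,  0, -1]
λ = -1: alg = 1, geom = 1; λ = 0: alg = 4, geom = 2

Step 1 — factor the characteristic polynomial to read off the algebraic multiplicities:
  χ_A(x) = x^4*(x + 1)

Step 2 — compute geometric multiplicities via the rank-nullity identity g(λ) = n − rank(A − λI):
  rank(A − (-1)·I) = 4, so dim ker(A − (-1)·I) = n − 4 = 1
  rank(A − (0)·I) = 3, so dim ker(A − (0)·I) = n − 3 = 2

Summary:
  λ = -1: algebraic multiplicity = 1, geometric multiplicity = 1
  λ = 0: algebraic multiplicity = 4, geometric multiplicity = 2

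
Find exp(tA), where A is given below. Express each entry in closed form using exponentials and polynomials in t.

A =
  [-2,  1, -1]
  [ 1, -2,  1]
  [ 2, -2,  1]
e^{tA} =
  [-t*exp(-t) + exp(-t), t*exp(-t), -t*exp(-t)]
  [t*exp(-t), -t*exp(-t) + exp(-t), t*exp(-t)]
  [2*t*exp(-t), -2*t*exp(-t), 2*t*exp(-t) + exp(-t)]

Strategy: write A = P · J · P⁻¹ where J is a Jordan canonical form, so e^{tA} = P · e^{tJ} · P⁻¹, and e^{tJ} can be computed block-by-block.

A has Jordan form
J =
  [-1,  1,  0]
  [ 0, -1,  0]
  [ 0,  0, -1]
(up to reordering of blocks).

Per-block formulas:
  For a 2×2 Jordan block J_2(-1): exp(t · J_2(-1)) = e^(-1t)·(I + t·N), where N is the 2×2 nilpotent shift.
  For a 1×1 block at λ = -1: exp(t · [-1]) = [e^(-1t)].

After assembling e^{tJ} and conjugating by P, we get:

e^{tA} =
  [-t*exp(-t) + exp(-t), t*exp(-t), -t*exp(-t)]
  [t*exp(-t), -t*exp(-t) + exp(-t), t*exp(-t)]
  [2*t*exp(-t), -2*t*exp(-t), 2*t*exp(-t) + exp(-t)]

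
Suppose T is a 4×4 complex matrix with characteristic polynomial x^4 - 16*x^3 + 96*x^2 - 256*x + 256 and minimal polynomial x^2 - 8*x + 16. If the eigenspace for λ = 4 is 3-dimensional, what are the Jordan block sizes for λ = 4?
Block sizes for λ = 4: [2, 1, 1]

Step 1 — from the characteristic polynomial, algebraic multiplicity of λ = 4 is 4. From dim ker(T − (4)·I) = 3, there are exactly 3 Jordan blocks for λ = 4.
Step 2 — from the minimal polynomial, the factor (x − 4)^2 tells us the largest block for λ = 4 has size 2.
Step 3 — with total size 4, 3 blocks, and largest block 2, the block sizes (in nonincreasing order) are [2, 1, 1].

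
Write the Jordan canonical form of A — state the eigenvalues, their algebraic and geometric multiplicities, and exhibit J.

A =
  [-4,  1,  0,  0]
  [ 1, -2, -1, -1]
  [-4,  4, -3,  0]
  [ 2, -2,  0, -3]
J_3(-3) ⊕ J_1(-3)

The characteristic polynomial is
  det(x·I − A) = x^4 + 12*x^3 + 54*x^2 + 108*x + 81 = (x + 3)^4

Eigenvalues and multiplicities (the geometric multiplicity of λ is n − rank(A − λI), which equals the number of Jordan blocks for λ):
  λ = -3: algebraic multiplicity = 4, geometric multiplicity = 2

Determining the block sizes for each eigenvalue:
  λ = -3: with am = 4 and gm = 2, the partition is not yet determined (e.g. several partitions of 4 into 2 parts exist). Let N = A − (-3)·I. Computing rank(N^1) = 2, rank(N^2) = 1, rank(N^3) = 0; the number of blocks of size ≥ j is rank(N^{j−1}) − rank(N^j), giving [2, 1, 1]. So we have 1 block(s) of size 3, 1 block(s) of size 1 → block sizes [3, 1]

Assembling the blocks gives a Jordan form
J =
  [-3,  1,  0,  0]
  [ 0, -3,  1,  0]
  [ 0,  0, -3,  0]
  [ 0,  0,  0, -3]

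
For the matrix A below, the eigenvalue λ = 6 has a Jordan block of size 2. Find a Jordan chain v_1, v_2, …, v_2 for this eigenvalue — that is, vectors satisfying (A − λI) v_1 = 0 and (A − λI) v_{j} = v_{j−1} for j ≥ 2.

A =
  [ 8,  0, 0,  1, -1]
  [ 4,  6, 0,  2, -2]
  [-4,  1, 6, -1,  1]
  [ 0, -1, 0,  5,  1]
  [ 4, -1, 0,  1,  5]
A Jordan chain for λ = 6 of length 2:
v_1 = (2, 4, -4, 0, 4)ᵀ
v_2 = (1, 0, 0, 0, 0)ᵀ

Let N = A − (6)·I. We want v_2 with N^2 v_2 = 0 but N^1 v_2 ≠ 0; then v_{j-1} := N · v_j for j = 2, …, 2.

Pick v_2 = (1, 0, 0, 0, 0)ᵀ.
Then v_1 = N · v_2 = (2, 4, -4, 0, 4)ᵀ.

Sanity check: (A − (6)·I) v_1 = (0, 0, 0, 0, 0)ᵀ = 0. ✓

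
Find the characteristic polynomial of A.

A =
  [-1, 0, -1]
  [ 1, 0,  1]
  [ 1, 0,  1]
x^3

Expanding det(x·I − A) (e.g. by cofactor expansion or by noting that A is similar to its Jordan form J, which has the same characteristic polynomial as A) gives
  χ_A(x) = x^3
which factors as x^3. The eigenvalues (with algebraic multiplicities) are λ = 0 with multiplicity 3.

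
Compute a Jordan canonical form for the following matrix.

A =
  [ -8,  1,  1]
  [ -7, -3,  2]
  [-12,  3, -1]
J_3(-4)

The characteristic polynomial is
  det(x·I − A) = x^3 + 12*x^2 + 48*x + 64 = (x + 4)^3

Eigenvalues and multiplicities (the geometric multiplicity of λ is n − rank(A − λI), which equals the number of Jordan blocks for λ):
  λ = -4: algebraic multiplicity = 3, geometric multiplicity = 1

Determining the block sizes for each eigenvalue:
  λ = -4: one block (gm = 1), so the single block has size am = 3 → block sizes [3]

Assembling the blocks gives a Jordan form
J =
  [-4,  1,  0]
  [ 0, -4,  1]
  [ 0,  0, -4]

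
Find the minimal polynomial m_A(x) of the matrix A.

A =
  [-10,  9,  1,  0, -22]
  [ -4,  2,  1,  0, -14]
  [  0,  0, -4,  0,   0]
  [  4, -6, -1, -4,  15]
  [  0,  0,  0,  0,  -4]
x^3 + 12*x^2 + 48*x + 64

The characteristic polynomial is χ_A(x) = (x + 4)^5, so the eigenvalues are known. The minimal polynomial is
  m_A(x) = Π_λ (x − λ)^{k_λ}
where k_λ is the size of the *largest* Jordan block for λ (equivalently, the smallest k with (A − λI)^k v = 0 for every generalised eigenvector v of λ).

  λ = -4: largest Jordan block has size 3, contributing (x + 4)^3

So m_A(x) = (x + 4)^3 = x^3 + 12*x^2 + 48*x + 64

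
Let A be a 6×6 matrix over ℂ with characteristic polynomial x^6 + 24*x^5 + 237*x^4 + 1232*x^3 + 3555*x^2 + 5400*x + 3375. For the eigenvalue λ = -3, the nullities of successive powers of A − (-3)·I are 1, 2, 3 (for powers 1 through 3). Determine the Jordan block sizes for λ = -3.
Block sizes for λ = -3: [3]

From the dimensions of kernels of powers, the number of Jordan blocks of size at least j is d_j − d_{j−1} where d_j = dim ker(N^j) (with d_0 = 0). Computing the differences gives [1, 1, 1].
The number of blocks of size exactly k is (#blocks of size ≥ k) − (#blocks of size ≥ k + 1), so the partition is: 1 block(s) of size 3.
In nonincreasing order the block sizes are [3].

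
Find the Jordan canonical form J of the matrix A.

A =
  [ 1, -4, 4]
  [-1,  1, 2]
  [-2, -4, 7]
J_2(3) ⊕ J_1(3)

The characteristic polynomial is
  det(x·I − A) = x^3 - 9*x^2 + 27*x - 27 = (x - 3)^3

Eigenvalues and multiplicities (the geometric multiplicity of λ is n − rank(A − λI), which equals the number of Jordan blocks for λ):
  λ = 3: algebraic multiplicity = 3, geometric multiplicity = 2

Determining the block sizes for each eigenvalue:
  λ = 3: 2 blocks summing to 3 forces exactly one block of size 2 and the rest size 1 → block sizes [2, 1]

Assembling the blocks gives a Jordan form
J =
  [3, 1, 0]
  [0, 3, 0]
  [0, 0, 3]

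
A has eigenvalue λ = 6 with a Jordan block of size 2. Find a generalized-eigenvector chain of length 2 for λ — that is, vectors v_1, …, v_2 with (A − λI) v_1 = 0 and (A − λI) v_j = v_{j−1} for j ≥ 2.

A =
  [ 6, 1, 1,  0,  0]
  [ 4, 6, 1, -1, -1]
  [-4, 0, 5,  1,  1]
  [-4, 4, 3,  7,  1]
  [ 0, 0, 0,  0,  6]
A Jordan chain for λ = 6 of length 2:
v_1 = (0, 4, -4, -4, 0)ᵀ
v_2 = (1, 0, 0, 0, 0)ᵀ

Let N = A − (6)·I. We want v_2 with N^2 v_2 = 0 but N^1 v_2 ≠ 0; then v_{j-1} := N · v_j for j = 2, …, 2.

Pick v_2 = (1, 0, 0, 0, 0)ᵀ.
Then v_1 = N · v_2 = (0, 4, -4, -4, 0)ᵀ.

Sanity check: (A − (6)·I) v_1 = (0, 0, 0, 0, 0)ᵀ = 0. ✓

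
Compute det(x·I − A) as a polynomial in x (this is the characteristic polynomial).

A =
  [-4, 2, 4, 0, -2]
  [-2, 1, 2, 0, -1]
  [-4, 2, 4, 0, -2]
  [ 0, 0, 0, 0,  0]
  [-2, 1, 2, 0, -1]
x^5

Expanding det(x·I − A) (e.g. by cofactor expansion or by noting that A is similar to its Jordan form J, which has the same characteristic polynomial as A) gives
  χ_A(x) = x^5
which factors as x^5. The eigenvalues (with algebraic multiplicities) are λ = 0 with multiplicity 5.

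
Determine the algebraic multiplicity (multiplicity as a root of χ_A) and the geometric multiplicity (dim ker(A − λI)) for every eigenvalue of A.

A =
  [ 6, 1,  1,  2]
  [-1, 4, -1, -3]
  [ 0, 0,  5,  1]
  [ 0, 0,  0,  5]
λ = 5: alg = 4, geom = 2

Step 1 — factor the characteristic polynomial to read off the algebraic multiplicities:
  χ_A(x) = (x - 5)^4

Step 2 — compute geometric multiplicities via the rank-nullity identity g(λ) = n − rank(A − λI):
  rank(A − (5)·I) = 2, so dim ker(A − (5)·I) = n − 2 = 2

Summary:
  λ = 5: algebraic multiplicity = 4, geometric multiplicity = 2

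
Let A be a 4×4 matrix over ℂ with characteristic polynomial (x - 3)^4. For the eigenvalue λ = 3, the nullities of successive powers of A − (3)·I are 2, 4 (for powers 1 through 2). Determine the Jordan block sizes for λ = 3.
Block sizes for λ = 3: [2, 2]

From the dimensions of kernels of powers, the number of Jordan blocks of size at least j is d_j − d_{j−1} where d_j = dim ker(N^j) (with d_0 = 0). Computing the differences gives [2, 2].
The number of blocks of size exactly k is (#blocks of size ≥ k) − (#blocks of size ≥ k + 1), so the partition is: 2 block(s) of size 2.
In nonincreasing order the block sizes are [2, 2].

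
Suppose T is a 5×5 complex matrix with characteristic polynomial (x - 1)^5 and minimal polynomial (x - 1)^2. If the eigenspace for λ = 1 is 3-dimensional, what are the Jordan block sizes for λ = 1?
Block sizes for λ = 1: [2, 2, 1]

Step 1 — from the characteristic polynomial, algebraic multiplicity of λ = 1 is 5. From dim ker(T − (1)·I) = 3, there are exactly 3 Jordan blocks for λ = 1.
Step 2 — from the minimal polynomial, the factor (x − 1)^2 tells us the largest block for λ = 1 has size 2.
Step 3 — with total size 5, 3 blocks, and largest block 2, the block sizes (in nonincreasing order) are [2, 2, 1].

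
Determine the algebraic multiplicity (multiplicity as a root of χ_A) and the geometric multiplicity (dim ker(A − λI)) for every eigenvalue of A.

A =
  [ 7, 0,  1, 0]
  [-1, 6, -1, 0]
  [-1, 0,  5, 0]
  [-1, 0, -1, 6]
λ = 6: alg = 4, geom = 3

Step 1 — factor the characteristic polynomial to read off the algebraic multiplicities:
  χ_A(x) = (x - 6)^4

Step 2 — compute geometric multiplicities via the rank-nullity identity g(λ) = n − rank(A − λI):
  rank(A − (6)·I) = 1, so dim ker(A − (6)·I) = n − 1 = 3

Summary:
  λ = 6: algebraic multiplicity = 4, geometric multiplicity = 3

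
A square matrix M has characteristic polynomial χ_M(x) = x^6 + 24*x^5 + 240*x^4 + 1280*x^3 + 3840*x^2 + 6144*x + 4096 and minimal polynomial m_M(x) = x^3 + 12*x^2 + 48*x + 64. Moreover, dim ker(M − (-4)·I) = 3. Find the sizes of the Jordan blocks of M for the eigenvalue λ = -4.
Block sizes for λ = -4: [3, 2, 1]

Step 1 — from the characteristic polynomial, algebraic multiplicity of λ = -4 is 6. From dim ker(M − (-4)·I) = 3, there are exactly 3 Jordan blocks for λ = -4.
Step 2 — from the minimal polynomial, the factor (x + 4)^3 tells us the largest block for λ = -4 has size 3.
Step 3 — with total size 6, 3 blocks, and largest block 3, the block sizes (in nonincreasing order) are [3, 2, 1].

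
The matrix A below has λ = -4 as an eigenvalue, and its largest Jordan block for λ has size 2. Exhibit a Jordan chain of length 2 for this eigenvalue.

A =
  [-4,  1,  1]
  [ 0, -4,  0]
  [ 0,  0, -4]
A Jordan chain for λ = -4 of length 2:
v_1 = (1, 0, 0)ᵀ
v_2 = (0, 1, 0)ᵀ

Let N = A − (-4)·I. We want v_2 with N^2 v_2 = 0 but N^1 v_2 ≠ 0; then v_{j-1} := N · v_j for j = 2, …, 2.

Pick v_2 = (0, 1, 0)ᵀ.
Then v_1 = N · v_2 = (1, 0, 0)ᵀ.

Sanity check: (A − (-4)·I) v_1 = (0, 0, 0)ᵀ = 0. ✓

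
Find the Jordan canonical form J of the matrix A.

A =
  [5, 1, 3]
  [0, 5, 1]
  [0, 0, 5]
J_3(5)

The characteristic polynomial is
  det(x·I − A) = x^3 - 15*x^2 + 75*x - 125 = (x - 5)^3

Eigenvalues and multiplicities (the geometric multiplicity of λ is n − rank(A − λI), which equals the number of Jordan blocks for λ):
  λ = 5: algebraic multiplicity = 3, geometric multiplicity = 1

Determining the block sizes for each eigenvalue:
  λ = 5: one block (gm = 1), so the single block has size am = 3 → block sizes [3]

Assembling the blocks gives a Jordan form
J =
  [5, 1, 0]
  [0, 5, 1]
  [0, 0, 5]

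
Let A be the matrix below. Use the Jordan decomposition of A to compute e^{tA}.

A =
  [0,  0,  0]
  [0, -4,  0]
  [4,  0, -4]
e^{tA} =
  [1, 0, 0]
  [0, exp(-4*t), 0]
  [1 - exp(-4*t), 0, exp(-4*t)]

Strategy: write A = P · J · P⁻¹ where J is a Jordan canonical form, so e^{tA} = P · e^{tJ} · P⁻¹, and e^{tJ} can be computed block-by-block.

A has Jordan form
J =
  [-4,  0, 0]
  [ 0, -4, 0]
  [ 0,  0, 0]
(up to reordering of blocks).

Per-block formulas:
  For a 1×1 block at λ = -4: exp(t · [-4]) = [e^(-4t)].
  For a 1×1 block at λ = 0: exp(t · [0]) = [e^(0t)].

After assembling e^{tJ} and conjugating by P, we get:

e^{tA} =
  [1, 0, 0]
  [0, exp(-4*t), 0]
  [1 - exp(-4*t), 0, exp(-4*t)]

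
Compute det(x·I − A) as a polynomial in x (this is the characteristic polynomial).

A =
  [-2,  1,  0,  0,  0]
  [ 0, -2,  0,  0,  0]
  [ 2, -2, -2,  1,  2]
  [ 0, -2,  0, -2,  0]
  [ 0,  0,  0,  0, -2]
x^5 + 10*x^4 + 40*x^3 + 80*x^2 + 80*x + 32

Expanding det(x·I − A) (e.g. by cofactor expansion or by noting that A is similar to its Jordan form J, which has the same characteristic polynomial as A) gives
  χ_A(x) = x^5 + 10*x^4 + 40*x^3 + 80*x^2 + 80*x + 32
which factors as (x + 2)^5. The eigenvalues (with algebraic multiplicities) are λ = -2 with multiplicity 5.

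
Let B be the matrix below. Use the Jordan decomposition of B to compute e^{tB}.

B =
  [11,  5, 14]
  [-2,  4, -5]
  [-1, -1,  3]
e^{tB} =
  [t^2*exp(6*t)/2 + 5*t*exp(6*t) + exp(6*t), t^2*exp(6*t)/2 + 5*t*exp(6*t), 3*t^2*exp(6*t)/2 + 14*t*exp(6*t)]
  [-t^2*exp(6*t)/2 - 2*t*exp(6*t), -t^2*exp(6*t)/2 - 2*t*exp(6*t) + exp(6*t), -3*t^2*exp(6*t)/2 - 5*t*exp(6*t)]
  [-t*exp(6*t), -t*exp(6*t), -3*t*exp(6*t) + exp(6*t)]

Strategy: write B = P · J · P⁻¹ where J is a Jordan canonical form, so e^{tB} = P · e^{tJ} · P⁻¹, and e^{tJ} can be computed block-by-block.

B has Jordan form
J =
  [6, 1, 0]
  [0, 6, 1]
  [0, 0, 6]
(up to reordering of blocks).

Per-block formulas:
  For a 3×3 Jordan block J_3(6): exp(t · J_3(6)) = e^(6t)·(I + t·N + (t^2/2)·N^2), where N is the 3×3 nilpotent shift.

After assembling e^{tJ} and conjugating by P, we get:

e^{tB} =
  [t^2*exp(6*t)/2 + 5*t*exp(6*t) + exp(6*t), t^2*exp(6*t)/2 + 5*t*exp(6*t), 3*t^2*exp(6*t)/2 + 14*t*exp(6*t)]
  [-t^2*exp(6*t)/2 - 2*t*exp(6*t), -t^2*exp(6*t)/2 - 2*t*exp(6*t) + exp(6*t), -3*t^2*exp(6*t)/2 - 5*t*exp(6*t)]
  [-t*exp(6*t), -t*exp(6*t), -3*t*exp(6*t) + exp(6*t)]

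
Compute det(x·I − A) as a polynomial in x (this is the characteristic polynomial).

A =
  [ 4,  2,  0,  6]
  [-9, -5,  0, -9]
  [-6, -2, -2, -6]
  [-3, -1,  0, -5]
x^4 + 8*x^3 + 24*x^2 + 32*x + 16

Expanding det(x·I − A) (e.g. by cofactor expansion or by noting that A is similar to its Jordan form J, which has the same characteristic polynomial as A) gives
  χ_A(x) = x^4 + 8*x^3 + 24*x^2 + 32*x + 16
which factors as (x + 2)^4. The eigenvalues (with algebraic multiplicities) are λ = -2 with multiplicity 4.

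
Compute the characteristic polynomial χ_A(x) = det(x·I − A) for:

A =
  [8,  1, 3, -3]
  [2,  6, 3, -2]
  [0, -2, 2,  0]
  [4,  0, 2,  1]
x^4 - 17*x^3 + 108*x^2 - 304*x + 320

Expanding det(x·I − A) (e.g. by cofactor expansion or by noting that A is similar to its Jordan form J, which has the same characteristic polynomial as A) gives
  χ_A(x) = x^4 - 17*x^3 + 108*x^2 - 304*x + 320
which factors as (x - 5)*(x - 4)^3. The eigenvalues (with algebraic multiplicities) are λ = 4 with multiplicity 3, λ = 5 with multiplicity 1.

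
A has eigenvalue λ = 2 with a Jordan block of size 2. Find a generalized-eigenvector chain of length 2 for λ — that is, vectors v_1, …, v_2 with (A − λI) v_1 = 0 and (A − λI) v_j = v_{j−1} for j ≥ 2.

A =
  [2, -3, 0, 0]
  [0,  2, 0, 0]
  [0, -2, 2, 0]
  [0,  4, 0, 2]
A Jordan chain for λ = 2 of length 2:
v_1 = (-3, 0, -2, 4)ᵀ
v_2 = (0, 1, 0, 0)ᵀ

Let N = A − (2)·I. We want v_2 with N^2 v_2 = 0 but N^1 v_2 ≠ 0; then v_{j-1} := N · v_j for j = 2, …, 2.

Pick v_2 = (0, 1, 0, 0)ᵀ.
Then v_1 = N · v_2 = (-3, 0, -2, 4)ᵀ.

Sanity check: (A − (2)·I) v_1 = (0, 0, 0, 0)ᵀ = 0. ✓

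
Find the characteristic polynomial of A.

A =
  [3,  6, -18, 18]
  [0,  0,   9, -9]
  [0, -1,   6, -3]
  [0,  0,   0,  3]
x^4 - 12*x^3 + 54*x^2 - 108*x + 81

Expanding det(x·I − A) (e.g. by cofactor expansion or by noting that A is similar to its Jordan form J, which has the same characteristic polynomial as A) gives
  χ_A(x) = x^4 - 12*x^3 + 54*x^2 - 108*x + 81
which factors as (x - 3)^4. The eigenvalues (with algebraic multiplicities) are λ = 3 with multiplicity 4.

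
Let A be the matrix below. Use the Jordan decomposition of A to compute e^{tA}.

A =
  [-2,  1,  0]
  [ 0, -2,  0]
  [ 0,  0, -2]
e^{tA} =
  [exp(-2*t), t*exp(-2*t), 0]
  [0, exp(-2*t), 0]
  [0, 0, exp(-2*t)]

Strategy: write A = P · J · P⁻¹ where J is a Jordan canonical form, so e^{tA} = P · e^{tJ} · P⁻¹, and e^{tJ} can be computed block-by-block.

A has Jordan form
J =
  [-2,  1,  0]
  [ 0, -2,  0]
  [ 0,  0, -2]
(up to reordering of blocks).

Per-block formulas:
  For a 1×1 block at λ = -2: exp(t · [-2]) = [e^(-2t)].
  For a 2×2 Jordan block J_2(-2): exp(t · J_2(-2)) = e^(-2t)·(I + t·N), where N is the 2×2 nilpotent shift.

After assembling e^{tJ} and conjugating by P, we get:

e^{tA} =
  [exp(-2*t), t*exp(-2*t), 0]
  [0, exp(-2*t), 0]
  [0, 0, exp(-2*t)]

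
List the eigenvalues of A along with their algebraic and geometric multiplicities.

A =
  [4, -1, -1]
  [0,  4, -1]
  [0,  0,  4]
λ = 4: alg = 3, geom = 1

Step 1 — factor the characteristic polynomial to read off the algebraic multiplicities:
  χ_A(x) = (x - 4)^3

Step 2 — compute geometric multiplicities via the rank-nullity identity g(λ) = n − rank(A − λI):
  rank(A − (4)·I) = 2, so dim ker(A − (4)·I) = n − 2 = 1

Summary:
  λ = 4: algebraic multiplicity = 3, geometric multiplicity = 1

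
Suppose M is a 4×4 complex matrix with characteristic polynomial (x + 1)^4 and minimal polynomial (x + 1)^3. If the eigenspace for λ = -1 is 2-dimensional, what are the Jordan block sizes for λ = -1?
Block sizes for λ = -1: [3, 1]

Step 1 — from the characteristic polynomial, algebraic multiplicity of λ = -1 is 4. From dim ker(M − (-1)·I) = 2, there are exactly 2 Jordan blocks for λ = -1.
Step 2 — from the minimal polynomial, the factor (x + 1)^3 tells us the largest block for λ = -1 has size 3.
Step 3 — with total size 4, 2 blocks, and largest block 3, the block sizes (in nonincreasing order) are [3, 1].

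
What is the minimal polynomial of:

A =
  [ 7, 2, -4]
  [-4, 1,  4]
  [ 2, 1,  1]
x^2 - 6*x + 9

The characteristic polynomial is χ_A(x) = (x - 3)^3, so the eigenvalues are known. The minimal polynomial is
  m_A(x) = Π_λ (x − λ)^{k_λ}
where k_λ is the size of the *largest* Jordan block for λ (equivalently, the smallest k with (A − λI)^k v = 0 for every generalised eigenvector v of λ).

  λ = 3: largest Jordan block has size 2, contributing (x − 3)^2

So m_A(x) = (x - 3)^2 = x^2 - 6*x + 9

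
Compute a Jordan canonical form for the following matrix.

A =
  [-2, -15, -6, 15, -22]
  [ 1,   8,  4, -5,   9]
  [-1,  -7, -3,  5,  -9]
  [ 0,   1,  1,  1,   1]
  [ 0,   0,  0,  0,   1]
J_3(1) ⊕ J_2(1)

The characteristic polynomial is
  det(x·I − A) = x^5 - 5*x^4 + 10*x^3 - 10*x^2 + 5*x - 1 = (x - 1)^5

Eigenvalues and multiplicities (the geometric multiplicity of λ is n − rank(A − λI), which equals the number of Jordan blocks for λ):
  λ = 1: algebraic multiplicity = 5, geometric multiplicity = 2

Determining the block sizes for each eigenvalue:
  λ = 1: with am = 5 and gm = 2, the partition is not yet determined (e.g. several partitions of 5 into 2 parts exist). Let N = A − (1)·I. Computing rank(N^1) = 3, rank(N^2) = 1, rank(N^3) = 0; the number of blocks of size ≥ j is rank(N^{j−1}) − rank(N^j), giving [2, 2, 1]. So we have 1 block(s) of size 3, 1 block(s) of size 2 → block sizes [3, 2]

Assembling the blocks gives a Jordan form
J =
  [1, 1, 0, 0, 0]
  [0, 1, 1, 0, 0]
  [0, 0, 1, 0, 0]
  [0, 0, 0, 1, 1]
  [0, 0, 0, 0, 1]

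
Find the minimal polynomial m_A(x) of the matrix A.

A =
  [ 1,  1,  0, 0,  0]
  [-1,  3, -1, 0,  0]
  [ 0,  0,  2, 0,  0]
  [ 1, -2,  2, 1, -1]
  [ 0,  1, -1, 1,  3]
x^3 - 6*x^2 + 12*x - 8

The characteristic polynomial is χ_A(x) = (x - 2)^5, so the eigenvalues are known. The minimal polynomial is
  m_A(x) = Π_λ (x − λ)^{k_λ}
where k_λ is the size of the *largest* Jordan block for λ (equivalently, the smallest k with (A − λI)^k v = 0 for every generalised eigenvector v of λ).

  λ = 2: largest Jordan block has size 3, contributing (x − 2)^3

So m_A(x) = (x - 2)^3 = x^3 - 6*x^2 + 12*x - 8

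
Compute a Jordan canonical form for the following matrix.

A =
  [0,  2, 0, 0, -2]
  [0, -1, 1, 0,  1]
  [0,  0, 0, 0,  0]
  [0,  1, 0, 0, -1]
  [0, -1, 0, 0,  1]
J_3(0) ⊕ J_1(0) ⊕ J_1(0)

The characteristic polynomial is
  det(x·I − A) = x^5

Eigenvalues and multiplicities (the geometric multiplicity of λ is n − rank(A − λI), which equals the number of Jordan blocks for λ):
  λ = 0: algebraic multiplicity = 5, geometric multiplicity = 3

Determining the block sizes for each eigenvalue:
  λ = 0: with am = 5 and gm = 3, the partition is not yet determined (e.g. several partitions of 5 into 3 parts exist). Let N = A − (0)·I. Computing rank(N^1) = 2, rank(N^2) = 1, rank(N^3) = 0; the number of blocks of size ≥ j is rank(N^{j−1}) − rank(N^j), giving [3, 1, 1]. So we have 1 block(s) of size 3, 2 block(s) of size 1 → block sizes [3, 1, 1]

Assembling the blocks gives a Jordan form
J =
  [0, 1, 0, 0, 0]
  [0, 0, 1, 0, 0]
  [0, 0, 0, 0, 0]
  [0, 0, 0, 0, 0]
  [0, 0, 0, 0, 0]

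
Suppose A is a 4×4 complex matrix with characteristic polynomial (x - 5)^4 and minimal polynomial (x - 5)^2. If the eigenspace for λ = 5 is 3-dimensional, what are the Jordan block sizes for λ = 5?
Block sizes for λ = 5: [2, 1, 1]

Step 1 — from the characteristic polynomial, algebraic multiplicity of λ = 5 is 4. From dim ker(A − (5)·I) = 3, there are exactly 3 Jordan blocks for λ = 5.
Step 2 — from the minimal polynomial, the factor (x − 5)^2 tells us the largest block for λ = 5 has size 2.
Step 3 — with total size 4, 3 blocks, and largest block 2, the block sizes (in nonincreasing order) are [2, 1, 1].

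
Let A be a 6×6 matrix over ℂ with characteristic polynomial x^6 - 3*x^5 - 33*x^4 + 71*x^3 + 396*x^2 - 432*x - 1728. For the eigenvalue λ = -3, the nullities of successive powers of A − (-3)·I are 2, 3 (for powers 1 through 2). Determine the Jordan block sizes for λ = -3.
Block sizes for λ = -3: [2, 1]

From the dimensions of kernels of powers, the number of Jordan blocks of size at least j is d_j − d_{j−1} where d_j = dim ker(N^j) (with d_0 = 0). Computing the differences gives [2, 1].
The number of blocks of size exactly k is (#blocks of size ≥ k) − (#blocks of size ≥ k + 1), so the partition is: 1 block(s) of size 1, 1 block(s) of size 2.
In nonincreasing order the block sizes are [2, 1].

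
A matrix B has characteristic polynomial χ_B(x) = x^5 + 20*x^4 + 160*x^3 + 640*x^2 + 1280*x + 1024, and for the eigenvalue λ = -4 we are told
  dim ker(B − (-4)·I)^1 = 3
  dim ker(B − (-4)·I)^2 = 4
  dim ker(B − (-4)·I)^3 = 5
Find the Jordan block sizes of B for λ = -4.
Block sizes for λ = -4: [3, 1, 1]

From the dimensions of kernels of powers, the number of Jordan blocks of size at least j is d_j − d_{j−1} where d_j = dim ker(N^j) (with d_0 = 0). Computing the differences gives [3, 1, 1].
The number of blocks of size exactly k is (#blocks of size ≥ k) − (#blocks of size ≥ k + 1), so the partition is: 2 block(s) of size 1, 1 block(s) of size 3.
In nonincreasing order the block sizes are [3, 1, 1].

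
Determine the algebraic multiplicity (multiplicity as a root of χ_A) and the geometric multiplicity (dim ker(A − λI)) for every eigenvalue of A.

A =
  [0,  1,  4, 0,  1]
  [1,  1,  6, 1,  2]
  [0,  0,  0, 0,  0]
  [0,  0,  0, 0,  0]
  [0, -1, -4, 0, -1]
λ = 0: alg = 5, geom = 3

Step 1 — factor the characteristic polynomial to read off the algebraic multiplicities:
  χ_A(x) = x^5

Step 2 — compute geometric multiplicities via the rank-nullity identity g(λ) = n − rank(A − λI):
  rank(A − (0)·I) = 2, so dim ker(A − (0)·I) = n − 2 = 3

Summary:
  λ = 0: algebraic multiplicity = 5, geometric multiplicity = 3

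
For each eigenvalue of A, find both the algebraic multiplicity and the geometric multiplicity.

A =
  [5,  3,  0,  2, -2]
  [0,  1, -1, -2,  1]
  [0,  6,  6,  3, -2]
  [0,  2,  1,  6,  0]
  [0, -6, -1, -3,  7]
λ = 5: alg = 5, geom = 2

Step 1 — factor the characteristic polynomial to read off the algebraic multiplicities:
  χ_A(x) = (x - 5)^5

Step 2 — compute geometric multiplicities via the rank-nullity identity g(λ) = n − rank(A − λI):
  rank(A − (5)·I) = 3, so dim ker(A − (5)·I) = n − 3 = 2

Summary:
  λ = 5: algebraic multiplicity = 5, geometric multiplicity = 2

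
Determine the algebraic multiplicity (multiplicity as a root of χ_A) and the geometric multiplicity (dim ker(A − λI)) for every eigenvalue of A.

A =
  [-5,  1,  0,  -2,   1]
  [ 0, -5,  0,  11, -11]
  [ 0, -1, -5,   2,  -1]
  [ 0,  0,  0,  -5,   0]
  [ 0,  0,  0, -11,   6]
λ = -5: alg = 4, geom = 3; λ = 6: alg = 1, geom = 1

Step 1 — factor the characteristic polynomial to read off the algebraic multiplicities:
  χ_A(x) = (x - 6)*(x + 5)^4

Step 2 — compute geometric multiplicities via the rank-nullity identity g(λ) = n − rank(A − λI):
  rank(A − (-5)·I) = 2, so dim ker(A − (-5)·I) = n − 2 = 3
  rank(A − (6)·I) = 4, so dim ker(A − (6)·I) = n − 4 = 1

Summary:
  λ = -5: algebraic multiplicity = 4, geometric multiplicity = 3
  λ = 6: algebraic multiplicity = 1, geometric multiplicity = 1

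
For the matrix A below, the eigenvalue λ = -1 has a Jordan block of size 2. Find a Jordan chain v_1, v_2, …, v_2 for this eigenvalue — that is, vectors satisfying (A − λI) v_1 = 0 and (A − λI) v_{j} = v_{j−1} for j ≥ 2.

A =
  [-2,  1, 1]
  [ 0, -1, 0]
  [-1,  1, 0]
A Jordan chain for λ = -1 of length 2:
v_1 = (-1, 0, -1)ᵀ
v_2 = (1, 0, 0)ᵀ

Let N = A − (-1)·I. We want v_2 with N^2 v_2 = 0 but N^1 v_2 ≠ 0; then v_{j-1} := N · v_j for j = 2, …, 2.

Pick v_2 = (1, 0, 0)ᵀ.
Then v_1 = N · v_2 = (-1, 0, -1)ᵀ.

Sanity check: (A − (-1)·I) v_1 = (0, 0, 0)ᵀ = 0. ✓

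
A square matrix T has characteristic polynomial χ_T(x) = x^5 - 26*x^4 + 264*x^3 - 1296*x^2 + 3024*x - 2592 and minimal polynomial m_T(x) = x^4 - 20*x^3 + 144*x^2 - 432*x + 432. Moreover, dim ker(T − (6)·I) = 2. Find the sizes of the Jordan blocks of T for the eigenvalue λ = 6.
Block sizes for λ = 6: [3, 1]

Step 1 — from the characteristic polynomial, algebraic multiplicity of λ = 6 is 4. From dim ker(T − (6)·I) = 2, there are exactly 2 Jordan blocks for λ = 6.
Step 2 — from the minimal polynomial, the factor (x − 6)^3 tells us the largest block for λ = 6 has size 3.
Step 3 — with total size 4, 2 blocks, and largest block 3, the block sizes (in nonincreasing order) are [3, 1].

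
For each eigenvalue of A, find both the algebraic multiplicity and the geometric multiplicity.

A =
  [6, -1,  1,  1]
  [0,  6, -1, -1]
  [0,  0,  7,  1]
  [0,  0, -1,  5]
λ = 6: alg = 4, geom = 2

Step 1 — factor the characteristic polynomial to read off the algebraic multiplicities:
  χ_A(x) = (x - 6)^4

Step 2 — compute geometric multiplicities via the rank-nullity identity g(λ) = n − rank(A − λI):
  rank(A − (6)·I) = 2, so dim ker(A − (6)·I) = n − 2 = 2

Summary:
  λ = 6: algebraic multiplicity = 4, geometric multiplicity = 2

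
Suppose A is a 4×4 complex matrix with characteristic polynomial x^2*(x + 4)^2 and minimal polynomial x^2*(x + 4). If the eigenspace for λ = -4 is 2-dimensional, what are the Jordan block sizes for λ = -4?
Block sizes for λ = -4: [1, 1]

Step 1 — from the characteristic polynomial, algebraic multiplicity of λ = -4 is 2. From dim ker(A − (-4)·I) = 2, there are exactly 2 Jordan blocks for λ = -4.
Step 2 — from the minimal polynomial, the factor (x + 4) tells us the largest block for λ = -4 has size 1.
Step 3 — with total size 2, 2 blocks, and largest block 1, the block sizes (in nonincreasing order) are [1, 1].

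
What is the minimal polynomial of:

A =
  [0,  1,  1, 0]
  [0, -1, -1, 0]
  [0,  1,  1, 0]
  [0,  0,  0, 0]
x^2

The characteristic polynomial is χ_A(x) = x^4, so the eigenvalues are known. The minimal polynomial is
  m_A(x) = Π_λ (x − λ)^{k_λ}
where k_λ is the size of the *largest* Jordan block for λ (equivalently, the smallest k with (A − λI)^k v = 0 for every generalised eigenvector v of λ).

  λ = 0: largest Jordan block has size 2, contributing (x − 0)^2

So m_A(x) = x^2 = x^2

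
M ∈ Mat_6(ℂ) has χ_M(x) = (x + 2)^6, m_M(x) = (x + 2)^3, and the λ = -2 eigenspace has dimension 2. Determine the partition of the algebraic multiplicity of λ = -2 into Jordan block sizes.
Block sizes for λ = -2: [3, 3]

Step 1 — from the characteristic polynomial, algebraic multiplicity of λ = -2 is 6. From dim ker(M − (-2)·I) = 2, there are exactly 2 Jordan blocks for λ = -2.
Step 2 — from the minimal polynomial, the factor (x + 2)^3 tells us the largest block for λ = -2 has size 3.
Step 3 — with total size 6, 2 blocks, and largest block 3, the block sizes (in nonincreasing order) are [3, 3].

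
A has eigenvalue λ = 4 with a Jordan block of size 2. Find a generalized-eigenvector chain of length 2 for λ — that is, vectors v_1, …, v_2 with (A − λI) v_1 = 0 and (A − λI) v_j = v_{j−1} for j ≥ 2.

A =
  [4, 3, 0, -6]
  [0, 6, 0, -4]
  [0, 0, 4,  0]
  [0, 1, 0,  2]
A Jordan chain for λ = 4 of length 2:
v_1 = (3, 2, 0, 1)ᵀ
v_2 = (0, 1, 0, 0)ᵀ

Let N = A − (4)·I. We want v_2 with N^2 v_2 = 0 but N^1 v_2 ≠ 0; then v_{j-1} := N · v_j for j = 2, …, 2.

Pick v_2 = (0, 1, 0, 0)ᵀ.
Then v_1 = N · v_2 = (3, 2, 0, 1)ᵀ.

Sanity check: (A − (4)·I) v_1 = (0, 0, 0, 0)ᵀ = 0. ✓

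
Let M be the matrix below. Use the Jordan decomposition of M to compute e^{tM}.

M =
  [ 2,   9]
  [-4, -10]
e^{tM} =
  [6*t*exp(-4*t) + exp(-4*t), 9*t*exp(-4*t)]
  [-4*t*exp(-4*t), -6*t*exp(-4*t) + exp(-4*t)]

Strategy: write M = P · J · P⁻¹ where J is a Jordan canonical form, so e^{tM} = P · e^{tJ} · P⁻¹, and e^{tJ} can be computed block-by-block.

M has Jordan form
J =
  [-4,  1]
  [ 0, -4]
(up to reordering of blocks).

Per-block formulas:
  For a 2×2 Jordan block J_2(-4): exp(t · J_2(-4)) = e^(-4t)·(I + t·N), where N is the 2×2 nilpotent shift.

After assembling e^{tJ} and conjugating by P, we get:

e^{tM} =
  [6*t*exp(-4*t) + exp(-4*t), 9*t*exp(-4*t)]
  [-4*t*exp(-4*t), -6*t*exp(-4*t) + exp(-4*t)]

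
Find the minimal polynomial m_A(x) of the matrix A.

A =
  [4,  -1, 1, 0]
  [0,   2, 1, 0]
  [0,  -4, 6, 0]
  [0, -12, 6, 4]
x^3 - 12*x^2 + 48*x - 64

The characteristic polynomial is χ_A(x) = (x - 4)^4, so the eigenvalues are known. The minimal polynomial is
  m_A(x) = Π_λ (x − λ)^{k_λ}
where k_λ is the size of the *largest* Jordan block for λ (equivalently, the smallest k with (A − λI)^k v = 0 for every generalised eigenvector v of λ).

  λ = 4: largest Jordan block has size 3, contributing (x − 4)^3

So m_A(x) = (x - 4)^3 = x^3 - 12*x^2 + 48*x - 64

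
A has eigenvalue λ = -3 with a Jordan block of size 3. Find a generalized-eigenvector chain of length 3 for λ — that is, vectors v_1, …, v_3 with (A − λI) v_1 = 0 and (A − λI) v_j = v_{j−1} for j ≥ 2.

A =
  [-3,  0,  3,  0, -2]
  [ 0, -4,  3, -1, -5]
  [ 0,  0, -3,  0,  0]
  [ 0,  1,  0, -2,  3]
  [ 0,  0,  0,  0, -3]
A Jordan chain for λ = -3 of length 3:
v_1 = (0, -3, 0, 3, 0)ᵀ
v_2 = (3, 3, 0, 0, 0)ᵀ
v_3 = (0, 0, 1, 0, 0)ᵀ

Let N = A − (-3)·I. We want v_3 with N^3 v_3 = 0 but N^2 v_3 ≠ 0; then v_{j-1} := N · v_j for j = 3, …, 2.

Pick v_3 = (0, 0, 1, 0, 0)ᵀ.
Then v_2 = N · v_3 = (3, 3, 0, 0, 0)ᵀ.
Then v_1 = N · v_2 = (0, -3, 0, 3, 0)ᵀ.

Sanity check: (A − (-3)·I) v_1 = (0, 0, 0, 0, 0)ᵀ = 0. ✓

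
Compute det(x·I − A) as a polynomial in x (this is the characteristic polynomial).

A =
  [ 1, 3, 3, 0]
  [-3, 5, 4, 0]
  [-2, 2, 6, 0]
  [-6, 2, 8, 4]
x^4 - 16*x^3 + 96*x^2 - 256*x + 256

Expanding det(x·I − A) (e.g. by cofactor expansion or by noting that A is similar to its Jordan form J, which has the same characteristic polynomial as A) gives
  χ_A(x) = x^4 - 16*x^3 + 96*x^2 - 256*x + 256
which factors as (x - 4)^4. The eigenvalues (with algebraic multiplicities) are λ = 4 with multiplicity 4.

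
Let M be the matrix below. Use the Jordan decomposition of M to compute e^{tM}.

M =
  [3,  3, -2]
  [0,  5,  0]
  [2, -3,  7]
e^{tM} =
  [-2*t*exp(5*t) + exp(5*t), 3*t*exp(5*t), -2*t*exp(5*t)]
  [0, exp(5*t), 0]
  [2*t*exp(5*t), -3*t*exp(5*t), 2*t*exp(5*t) + exp(5*t)]

Strategy: write M = P · J · P⁻¹ where J is a Jordan canonical form, so e^{tM} = P · e^{tJ} · P⁻¹, and e^{tJ} can be computed block-by-block.

M has Jordan form
J =
  [5, 1, 0]
  [0, 5, 0]
  [0, 0, 5]
(up to reordering of blocks).

Per-block formulas:
  For a 1×1 block at λ = 5: exp(t · [5]) = [e^(5t)].
  For a 2×2 Jordan block J_2(5): exp(t · J_2(5)) = e^(5t)·(I + t·N), where N is the 2×2 nilpotent shift.

After assembling e^{tJ} and conjugating by P, we get:

e^{tM} =
  [-2*t*exp(5*t) + exp(5*t), 3*t*exp(5*t), -2*t*exp(5*t)]
  [0, exp(5*t), 0]
  [2*t*exp(5*t), -3*t*exp(5*t), 2*t*exp(5*t) + exp(5*t)]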